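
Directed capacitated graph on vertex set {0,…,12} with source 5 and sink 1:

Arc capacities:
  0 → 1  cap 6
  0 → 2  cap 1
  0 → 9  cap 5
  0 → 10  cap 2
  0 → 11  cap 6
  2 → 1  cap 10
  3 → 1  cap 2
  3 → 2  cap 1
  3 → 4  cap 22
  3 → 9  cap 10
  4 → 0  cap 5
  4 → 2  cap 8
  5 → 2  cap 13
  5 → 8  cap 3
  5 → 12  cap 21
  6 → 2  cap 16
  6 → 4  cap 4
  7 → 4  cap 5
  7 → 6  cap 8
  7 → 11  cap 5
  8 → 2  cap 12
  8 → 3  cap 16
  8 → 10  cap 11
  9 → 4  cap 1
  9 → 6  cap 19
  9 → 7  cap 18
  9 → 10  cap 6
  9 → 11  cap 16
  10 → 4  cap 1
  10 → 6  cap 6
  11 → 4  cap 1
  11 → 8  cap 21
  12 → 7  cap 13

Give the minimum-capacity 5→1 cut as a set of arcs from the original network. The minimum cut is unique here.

Min-cut arcs: {(2,1), (3,1), (4,0)} (total capacity 17)

augment #1: 5→2→1 push 10
augment #2: 5→8→3→1 push 2
augment #3: 5→8→3→4→0→1 push 1
augment #4: 5→12→7→4→0→1 push 4
max flow = 17; residual-reachable set from 5 gives S-side
cut edges (S→T): {(2,1), (3,1), (4,0)} total cap 17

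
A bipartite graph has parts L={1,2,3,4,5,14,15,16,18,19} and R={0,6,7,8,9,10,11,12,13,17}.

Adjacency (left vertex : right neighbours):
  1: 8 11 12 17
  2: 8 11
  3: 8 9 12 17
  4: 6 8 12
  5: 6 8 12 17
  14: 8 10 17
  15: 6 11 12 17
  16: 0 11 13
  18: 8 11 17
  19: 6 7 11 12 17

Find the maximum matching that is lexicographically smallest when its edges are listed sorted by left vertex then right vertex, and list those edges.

|M| = 9 (so the lex-smallest maximum matching has 9 edges)
process left vertices in ascending order; for each, take the smallest-labelled available neighbour that still permits 9 edges overall, or leave it unmatched if none does
lex-smallest matching: {1-8, 2-11, 3-9, 4-6, 5-12, 14-10, 15-17, 16-0, 19-7}

Lex-smallest maximum matching: {(1,8), (2,11), (3,9), (4,6), (5,12), (14,10), (15,17), (16,0), (19,7)}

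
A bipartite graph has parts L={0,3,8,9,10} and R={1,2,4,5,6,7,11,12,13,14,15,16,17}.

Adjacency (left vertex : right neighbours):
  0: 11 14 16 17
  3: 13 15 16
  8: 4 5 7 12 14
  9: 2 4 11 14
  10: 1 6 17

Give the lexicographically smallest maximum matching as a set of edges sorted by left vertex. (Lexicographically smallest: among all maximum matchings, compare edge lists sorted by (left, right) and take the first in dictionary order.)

Lex-smallest maximum matching: {(0,11), (3,13), (8,4), (9,2), (10,1)}

|M| = 5 (so the lex-smallest maximum matching has 5 edges)
process left vertices in ascending order; for each, take the smallest-labelled available neighbour that still permits 5 edges overall, or leave it unmatched if none does
lex-smallest matching: {0-11, 3-13, 8-4, 9-2, 10-1}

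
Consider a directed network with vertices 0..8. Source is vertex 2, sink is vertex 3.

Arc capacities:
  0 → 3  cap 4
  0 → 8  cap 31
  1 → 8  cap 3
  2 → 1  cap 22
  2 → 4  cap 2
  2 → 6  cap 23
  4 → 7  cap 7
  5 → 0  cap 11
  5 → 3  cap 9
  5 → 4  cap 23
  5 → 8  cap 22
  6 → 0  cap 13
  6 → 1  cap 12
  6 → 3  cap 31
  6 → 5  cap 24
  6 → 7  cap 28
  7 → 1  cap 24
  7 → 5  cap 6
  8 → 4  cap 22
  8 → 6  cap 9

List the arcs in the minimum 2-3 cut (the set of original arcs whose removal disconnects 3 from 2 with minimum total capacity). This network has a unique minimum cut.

augment #1: 2→6→3 push 23
augment #2: 2→1→8→6→3 push 3
augment #3: 2→4→7→5→3 push 2
max flow = 28; residual-reachable set from 2 gives S-side
cut edges (S→T): {(1,8), (2,4), (2,6)} total cap 28

Min-cut arcs: {(1,8), (2,4), (2,6)} (total capacity 28)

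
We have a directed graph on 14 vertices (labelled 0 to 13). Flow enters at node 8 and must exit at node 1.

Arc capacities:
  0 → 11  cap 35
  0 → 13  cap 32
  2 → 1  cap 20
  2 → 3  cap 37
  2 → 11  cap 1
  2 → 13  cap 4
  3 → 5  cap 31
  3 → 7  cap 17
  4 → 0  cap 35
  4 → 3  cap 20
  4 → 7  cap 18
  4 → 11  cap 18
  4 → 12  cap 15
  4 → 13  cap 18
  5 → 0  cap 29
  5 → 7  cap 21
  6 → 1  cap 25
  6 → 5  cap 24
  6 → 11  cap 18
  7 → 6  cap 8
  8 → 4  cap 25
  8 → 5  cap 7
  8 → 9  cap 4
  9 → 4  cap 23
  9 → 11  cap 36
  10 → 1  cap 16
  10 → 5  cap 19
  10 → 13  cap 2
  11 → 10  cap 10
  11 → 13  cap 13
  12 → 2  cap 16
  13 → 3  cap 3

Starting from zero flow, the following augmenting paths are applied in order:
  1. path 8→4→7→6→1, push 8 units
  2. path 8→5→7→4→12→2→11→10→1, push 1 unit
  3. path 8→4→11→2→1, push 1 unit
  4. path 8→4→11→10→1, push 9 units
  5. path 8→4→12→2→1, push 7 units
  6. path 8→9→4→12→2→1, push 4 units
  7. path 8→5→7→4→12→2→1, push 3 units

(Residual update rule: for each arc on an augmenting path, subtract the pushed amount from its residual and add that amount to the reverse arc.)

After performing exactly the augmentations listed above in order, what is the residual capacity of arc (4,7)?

Residual capacity of (4,7): 14

after path 1 (8→4→7→6→1, push 8): res(4,7)=10
after path 2 (8→5→7→4→12→2→11→10→1, push 1): res(4,7)=11
after path 3 (8→4→11→2→1, push 1): res(4,7)=11
after path 4 (8→4→11→10→1, push 9): res(4,7)=11
after path 5 (8→4→12→2→1, push 7): res(4,7)=11
after path 6 (8→9→4→12→2→1, push 4): res(4,7)=11
after path 7 (8→5→7→4→12→2→1, push 3): res(4,7)=14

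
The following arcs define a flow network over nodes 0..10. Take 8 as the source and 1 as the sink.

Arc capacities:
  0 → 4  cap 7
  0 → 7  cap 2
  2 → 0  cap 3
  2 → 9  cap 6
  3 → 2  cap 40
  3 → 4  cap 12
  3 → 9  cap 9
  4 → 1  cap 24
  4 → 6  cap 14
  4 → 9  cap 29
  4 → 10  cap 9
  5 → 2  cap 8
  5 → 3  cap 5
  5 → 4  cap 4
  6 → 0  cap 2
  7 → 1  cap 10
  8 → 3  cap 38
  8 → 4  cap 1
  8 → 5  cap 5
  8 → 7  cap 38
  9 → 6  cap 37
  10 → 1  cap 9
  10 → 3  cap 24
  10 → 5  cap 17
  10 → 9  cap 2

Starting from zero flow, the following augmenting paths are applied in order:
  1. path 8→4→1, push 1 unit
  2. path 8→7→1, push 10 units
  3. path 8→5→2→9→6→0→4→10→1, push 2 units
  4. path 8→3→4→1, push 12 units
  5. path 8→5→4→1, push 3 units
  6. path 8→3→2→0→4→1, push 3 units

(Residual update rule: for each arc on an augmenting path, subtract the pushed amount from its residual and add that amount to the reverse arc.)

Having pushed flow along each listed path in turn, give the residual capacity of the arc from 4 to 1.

Residual capacity of (4,1): 5

after path 1 (8→4→1, push 1): res(4,1)=23
after path 2 (8→7→1, push 10): res(4,1)=23
after path 3 (8→5→2→9→6→0→4→10→1, push 2): res(4,1)=23
after path 4 (8→3→4→1, push 12): res(4,1)=11
after path 5 (8→5→4→1, push 3): res(4,1)=8
after path 6 (8→3→2→0→4→1, push 3): res(4,1)=5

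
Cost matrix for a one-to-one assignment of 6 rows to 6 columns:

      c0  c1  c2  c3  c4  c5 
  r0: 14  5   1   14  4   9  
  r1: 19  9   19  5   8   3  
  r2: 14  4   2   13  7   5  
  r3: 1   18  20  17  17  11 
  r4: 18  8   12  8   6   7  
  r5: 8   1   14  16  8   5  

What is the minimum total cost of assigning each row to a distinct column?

one of 2 optimal assignments: row0→col2 (cost 1), row1→col3 (cost 5), row2→col5 (cost 5), row3→col0 (cost 1), row4→col4 (cost 6), row5→col1 (cost 1)
total = 1 + 5 + 5 + 1 + 6 + 1 = 19

Minimum assignment cost: 19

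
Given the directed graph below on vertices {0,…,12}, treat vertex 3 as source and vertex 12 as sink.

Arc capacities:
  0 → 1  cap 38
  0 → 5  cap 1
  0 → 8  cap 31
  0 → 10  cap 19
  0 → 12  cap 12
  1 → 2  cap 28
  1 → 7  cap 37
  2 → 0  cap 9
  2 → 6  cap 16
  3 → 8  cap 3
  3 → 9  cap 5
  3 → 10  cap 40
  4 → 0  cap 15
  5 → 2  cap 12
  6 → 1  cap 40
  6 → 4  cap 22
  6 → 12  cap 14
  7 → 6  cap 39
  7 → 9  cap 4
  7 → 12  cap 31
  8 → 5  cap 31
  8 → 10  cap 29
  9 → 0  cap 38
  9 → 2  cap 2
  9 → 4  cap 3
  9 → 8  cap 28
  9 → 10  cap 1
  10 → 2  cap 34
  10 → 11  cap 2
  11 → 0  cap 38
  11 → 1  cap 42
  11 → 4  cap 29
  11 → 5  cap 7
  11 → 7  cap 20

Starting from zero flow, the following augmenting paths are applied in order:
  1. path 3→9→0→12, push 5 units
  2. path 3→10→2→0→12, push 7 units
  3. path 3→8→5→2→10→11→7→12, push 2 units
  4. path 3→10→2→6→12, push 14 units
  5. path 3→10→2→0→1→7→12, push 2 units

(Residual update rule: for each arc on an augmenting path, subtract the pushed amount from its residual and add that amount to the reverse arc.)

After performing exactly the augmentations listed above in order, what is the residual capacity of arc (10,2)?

after path 1 (3→9→0→12, push 5): res(10,2)=34
after path 2 (3→10→2→0→12, push 7): res(10,2)=27
after path 3 (3→8→5→2→10→11→7→12, push 2): res(10,2)=29
after path 4 (3→10→2→6→12, push 14): res(10,2)=15
after path 5 (3→10→2→0→1→7→12, push 2): res(10,2)=13

Residual capacity of (10,2): 13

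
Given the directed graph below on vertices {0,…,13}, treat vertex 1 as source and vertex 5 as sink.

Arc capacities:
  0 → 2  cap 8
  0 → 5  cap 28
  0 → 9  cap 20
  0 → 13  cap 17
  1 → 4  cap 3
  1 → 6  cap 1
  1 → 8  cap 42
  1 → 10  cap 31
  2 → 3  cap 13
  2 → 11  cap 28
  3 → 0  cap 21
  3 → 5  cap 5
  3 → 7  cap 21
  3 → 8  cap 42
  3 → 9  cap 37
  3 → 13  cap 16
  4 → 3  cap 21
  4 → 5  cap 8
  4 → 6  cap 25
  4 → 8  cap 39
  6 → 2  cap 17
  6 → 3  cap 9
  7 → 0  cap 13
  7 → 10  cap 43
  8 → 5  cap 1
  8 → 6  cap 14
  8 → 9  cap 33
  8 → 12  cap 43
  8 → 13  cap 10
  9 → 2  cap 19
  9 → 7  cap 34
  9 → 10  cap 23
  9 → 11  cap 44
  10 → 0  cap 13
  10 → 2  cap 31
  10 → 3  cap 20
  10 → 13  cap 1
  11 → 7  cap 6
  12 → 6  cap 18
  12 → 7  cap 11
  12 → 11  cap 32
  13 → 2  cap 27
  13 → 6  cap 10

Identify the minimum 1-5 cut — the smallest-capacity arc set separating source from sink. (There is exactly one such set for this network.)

augment #1: 1→4→5 push 3
augment #2: 1→8→5 push 1
augment #3: 1→6→3→5 push 1
augment #4: 1→10→0→5 push 13
augment #5: 1→10→3→5 push 4
augment #6: 1→10→3→0→5 push 14
augment #7: 1→8→6→3→0→5 push 1
max flow = 37; residual-reachable set from 1 gives S-side
cut edges (S→T): {(0,5), (1,4), (3,5), (8,5)} total cap 37

Min-cut arcs: {(0,5), (1,4), (3,5), (8,5)} (total capacity 37)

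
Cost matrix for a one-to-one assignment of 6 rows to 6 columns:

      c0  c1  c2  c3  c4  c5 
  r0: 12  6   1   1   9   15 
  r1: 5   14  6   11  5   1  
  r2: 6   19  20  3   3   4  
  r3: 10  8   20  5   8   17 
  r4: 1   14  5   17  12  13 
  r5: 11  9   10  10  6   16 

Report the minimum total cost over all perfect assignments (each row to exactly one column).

one of 2 optimal assignments: row0→col2 (cost 1), row1→col5 (cost 1), row2→col3 (cost 3), row3→col1 (cost 8), row4→col0 (cost 1), row5→col4 (cost 6)
total = 1 + 1 + 3 + 8 + 1 + 6 = 20

Minimum assignment cost: 20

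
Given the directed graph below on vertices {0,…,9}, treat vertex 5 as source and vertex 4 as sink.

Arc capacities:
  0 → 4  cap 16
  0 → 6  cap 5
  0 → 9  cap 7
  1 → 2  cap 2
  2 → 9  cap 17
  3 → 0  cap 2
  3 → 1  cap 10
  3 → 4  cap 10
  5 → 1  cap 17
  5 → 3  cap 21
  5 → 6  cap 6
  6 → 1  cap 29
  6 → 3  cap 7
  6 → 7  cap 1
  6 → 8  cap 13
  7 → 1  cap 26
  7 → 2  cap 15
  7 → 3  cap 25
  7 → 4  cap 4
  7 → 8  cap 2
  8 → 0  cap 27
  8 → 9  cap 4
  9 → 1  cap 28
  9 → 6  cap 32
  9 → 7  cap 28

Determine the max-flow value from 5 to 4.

Maximum flow value: 20

augment #1: 5→3→4 bottleneck 10, total now 10
augment #2: 5→3→0→4 bottleneck 2, total now 12
augment #3: 5→6→7→4 bottleneck 1, total now 13
augment #4: 5→6→8→0→4 bottleneck 5, total now 18
augment #5: 5→1→2→9→7→4 bottleneck 2, total now 20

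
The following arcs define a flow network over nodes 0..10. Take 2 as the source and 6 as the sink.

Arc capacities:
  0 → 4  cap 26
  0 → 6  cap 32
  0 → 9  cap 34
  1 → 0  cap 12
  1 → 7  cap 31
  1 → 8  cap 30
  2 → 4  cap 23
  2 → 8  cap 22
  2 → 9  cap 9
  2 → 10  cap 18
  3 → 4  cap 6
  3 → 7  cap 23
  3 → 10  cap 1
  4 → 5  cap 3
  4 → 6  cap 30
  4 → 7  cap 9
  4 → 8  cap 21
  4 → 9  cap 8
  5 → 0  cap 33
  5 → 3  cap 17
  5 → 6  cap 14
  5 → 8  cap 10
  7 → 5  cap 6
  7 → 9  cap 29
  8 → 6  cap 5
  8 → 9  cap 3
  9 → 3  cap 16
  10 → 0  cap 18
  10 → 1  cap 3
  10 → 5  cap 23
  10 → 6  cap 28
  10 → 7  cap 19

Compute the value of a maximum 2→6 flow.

Maximum flow value: 58

augment #1: 2→4→6 bottleneck 23, total now 23
augment #2: 2→8→6 bottleneck 5, total now 28
augment #3: 2→10→6 bottleneck 18, total now 46
augment #4: 2→9→3→4→6 bottleneck 6, total now 52
augment #5: 2→9→3→10→6 bottleneck 1, total now 53
augment #6: 2→9→3→7→5→6 bottleneck 2, total now 55
augment #7: 2→8→9→3→7→5→6 bottleneck 3, total now 58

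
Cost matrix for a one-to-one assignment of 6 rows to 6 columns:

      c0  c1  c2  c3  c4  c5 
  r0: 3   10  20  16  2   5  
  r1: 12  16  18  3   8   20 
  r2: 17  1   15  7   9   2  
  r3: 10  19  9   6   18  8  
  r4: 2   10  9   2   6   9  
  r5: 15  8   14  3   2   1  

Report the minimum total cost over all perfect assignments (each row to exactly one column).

Minimum assignment cost: 18

optimal assignment: row0→col4 (cost 2), row1→col3 (cost 3), row2→col1 (cost 1), row3→col2 (cost 9), row4→col0 (cost 2), row5→col5 (cost 1)
total = 2 + 3 + 1 + 9 + 2 + 1 = 18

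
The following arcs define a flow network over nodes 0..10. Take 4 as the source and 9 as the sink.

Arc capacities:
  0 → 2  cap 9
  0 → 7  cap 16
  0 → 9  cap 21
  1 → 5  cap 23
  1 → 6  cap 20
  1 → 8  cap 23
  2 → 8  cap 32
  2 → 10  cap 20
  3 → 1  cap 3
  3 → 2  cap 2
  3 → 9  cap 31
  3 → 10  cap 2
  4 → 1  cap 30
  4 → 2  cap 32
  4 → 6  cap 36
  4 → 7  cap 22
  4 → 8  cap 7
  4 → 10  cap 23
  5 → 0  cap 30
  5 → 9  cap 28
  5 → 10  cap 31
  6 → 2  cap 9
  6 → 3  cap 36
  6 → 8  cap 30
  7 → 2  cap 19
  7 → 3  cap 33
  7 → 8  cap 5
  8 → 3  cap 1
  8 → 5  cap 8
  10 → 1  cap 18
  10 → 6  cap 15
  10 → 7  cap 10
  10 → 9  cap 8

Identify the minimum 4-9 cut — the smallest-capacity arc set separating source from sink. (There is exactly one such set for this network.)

Min-cut arcs: {(1,5), (3,9), (8,5), (10,9)} (total capacity 70)

augment #1: 4→10→9 push 8
augment #2: 4→1→5→9 push 23
augment #3: 4→6→3→9 push 31
augment #4: 4→8→5→9 push 5
augment #5: 4→8→5→0→9 push 2
augment #6: 4→1→8→5→0→9 push 1
max flow = 70; residual-reachable set from 4 gives S-side
cut edges (S→T): {(1,5), (3,9), (8,5), (10,9)} total cap 70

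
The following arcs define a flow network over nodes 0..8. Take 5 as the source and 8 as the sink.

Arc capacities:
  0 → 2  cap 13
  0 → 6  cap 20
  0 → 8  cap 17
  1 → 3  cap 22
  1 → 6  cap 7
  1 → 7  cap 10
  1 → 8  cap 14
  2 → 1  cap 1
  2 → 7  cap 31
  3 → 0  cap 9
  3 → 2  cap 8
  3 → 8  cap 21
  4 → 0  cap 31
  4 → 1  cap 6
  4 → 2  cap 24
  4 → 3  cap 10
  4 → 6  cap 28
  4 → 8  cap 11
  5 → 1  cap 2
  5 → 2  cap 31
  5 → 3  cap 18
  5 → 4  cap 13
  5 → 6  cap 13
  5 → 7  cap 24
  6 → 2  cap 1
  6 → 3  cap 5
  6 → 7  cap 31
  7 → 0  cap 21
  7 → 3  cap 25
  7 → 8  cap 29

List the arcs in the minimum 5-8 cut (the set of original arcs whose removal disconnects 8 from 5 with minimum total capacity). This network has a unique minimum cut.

Min-cut arcs: {(0,8), (2,1), (3,8), (5,1), (5,4), (7,8)} (total capacity 83)

augment #1: 5→1→8 push 2
augment #2: 5→3→8 push 18
augment #3: 5→4→8 push 11
augment #4: 5→7→8 push 24
augment #5: 5→2→1→8 push 1
augment #6: 5→2→7→8 push 5
augment #7: 5→4→0→8 push 2
augment #8: 5→6→3→8 push 3
augment #9: 5→2→7→0→8 push 15
augment #10: 5→2→7→0→4→1→8 push 2
max flow = 83; residual-reachable set from 5 gives S-side
cut edges (S→T): {(0,8), (2,1), (3,8), (5,1), (5,4), (7,8)} total cap 83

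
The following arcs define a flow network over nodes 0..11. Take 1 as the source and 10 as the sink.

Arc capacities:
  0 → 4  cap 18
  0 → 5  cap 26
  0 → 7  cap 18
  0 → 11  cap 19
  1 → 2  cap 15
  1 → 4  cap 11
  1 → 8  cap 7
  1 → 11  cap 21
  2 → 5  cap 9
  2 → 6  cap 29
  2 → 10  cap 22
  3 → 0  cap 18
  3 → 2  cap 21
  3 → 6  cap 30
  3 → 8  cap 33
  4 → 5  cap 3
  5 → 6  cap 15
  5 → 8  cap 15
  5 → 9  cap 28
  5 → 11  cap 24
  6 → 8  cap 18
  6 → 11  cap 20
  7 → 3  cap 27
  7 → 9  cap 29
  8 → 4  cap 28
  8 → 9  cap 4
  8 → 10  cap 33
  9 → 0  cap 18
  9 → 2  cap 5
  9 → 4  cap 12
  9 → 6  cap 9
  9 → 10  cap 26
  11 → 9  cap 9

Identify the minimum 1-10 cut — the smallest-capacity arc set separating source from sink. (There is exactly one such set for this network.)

Min-cut arcs: {(1,2), (1,8), (4,5), (11,9)} (total capacity 34)

augment #1: 1→2→10 push 15
augment #2: 1→8→10 push 7
augment #3: 1→11→9→10 push 9
augment #4: 1→4→5→8→10 push 3
max flow = 34; residual-reachable set from 1 gives S-side
cut edges (S→T): {(1,2), (1,8), (4,5), (11,9)} total cap 34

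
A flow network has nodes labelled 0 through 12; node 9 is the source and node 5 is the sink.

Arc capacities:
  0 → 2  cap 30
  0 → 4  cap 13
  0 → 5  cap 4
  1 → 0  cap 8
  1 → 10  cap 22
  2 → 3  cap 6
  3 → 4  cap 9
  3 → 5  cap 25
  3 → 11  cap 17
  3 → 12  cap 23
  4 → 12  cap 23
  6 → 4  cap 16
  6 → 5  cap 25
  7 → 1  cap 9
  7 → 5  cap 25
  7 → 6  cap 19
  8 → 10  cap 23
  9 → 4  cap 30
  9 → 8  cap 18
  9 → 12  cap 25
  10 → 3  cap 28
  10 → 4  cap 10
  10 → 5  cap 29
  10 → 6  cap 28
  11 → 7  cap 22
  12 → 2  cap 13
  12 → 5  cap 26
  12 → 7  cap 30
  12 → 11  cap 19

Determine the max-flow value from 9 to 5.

augment #1: 9→12→5 bottleneck 25, total now 25
augment #2: 9→4→12→5 bottleneck 1, total now 26
augment #3: 9→8→10→5 bottleneck 18, total now 44
augment #4: 9→4→12→7→5 bottleneck 22, total now 66

Maximum flow value: 66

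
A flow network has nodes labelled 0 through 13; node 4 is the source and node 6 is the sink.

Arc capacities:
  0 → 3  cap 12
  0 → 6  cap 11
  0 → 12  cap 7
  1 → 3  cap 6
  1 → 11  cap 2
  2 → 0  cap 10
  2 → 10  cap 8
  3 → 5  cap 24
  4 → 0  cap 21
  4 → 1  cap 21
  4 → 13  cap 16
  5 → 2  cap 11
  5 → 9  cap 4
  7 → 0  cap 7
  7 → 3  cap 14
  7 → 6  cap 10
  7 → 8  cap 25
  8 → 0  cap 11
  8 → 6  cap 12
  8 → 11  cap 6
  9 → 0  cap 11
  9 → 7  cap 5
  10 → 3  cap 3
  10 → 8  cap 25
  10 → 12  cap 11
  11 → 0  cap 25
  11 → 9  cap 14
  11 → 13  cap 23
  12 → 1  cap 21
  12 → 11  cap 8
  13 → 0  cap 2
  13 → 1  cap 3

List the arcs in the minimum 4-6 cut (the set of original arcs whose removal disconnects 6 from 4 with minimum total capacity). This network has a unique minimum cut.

augment #1: 4→0→6 push 11
augment #2: 4→1→11→9→7→6 push 2
augment #3: 4→0→3→5→9→7→6 push 3
augment #4: 4→0→3→5→2→10→8→6 push 7
augment #5: 4→1→3→5→2→10→8→6 push 1
max flow = 24; residual-reachable set from 4 gives S-side
cut edges (S→T): {(0,6), (2,10), (9,7)} total cap 24

Min-cut arcs: {(0,6), (2,10), (9,7)} (total capacity 24)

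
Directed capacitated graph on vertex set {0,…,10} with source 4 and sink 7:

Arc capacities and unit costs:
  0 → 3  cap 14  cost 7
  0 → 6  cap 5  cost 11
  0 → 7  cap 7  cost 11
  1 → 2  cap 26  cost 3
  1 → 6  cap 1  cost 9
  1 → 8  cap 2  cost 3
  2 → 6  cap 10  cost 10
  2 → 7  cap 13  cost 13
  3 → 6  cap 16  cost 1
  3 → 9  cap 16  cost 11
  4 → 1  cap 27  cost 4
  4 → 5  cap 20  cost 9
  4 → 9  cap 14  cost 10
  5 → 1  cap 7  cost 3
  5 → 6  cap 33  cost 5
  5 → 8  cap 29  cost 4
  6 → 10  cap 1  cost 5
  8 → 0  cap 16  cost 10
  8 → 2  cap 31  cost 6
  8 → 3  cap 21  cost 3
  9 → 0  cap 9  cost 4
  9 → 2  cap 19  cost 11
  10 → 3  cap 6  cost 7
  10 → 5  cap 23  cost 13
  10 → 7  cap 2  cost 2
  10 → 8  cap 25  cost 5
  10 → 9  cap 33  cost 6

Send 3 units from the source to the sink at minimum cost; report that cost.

Minimum cost for 3 units: 58

shortest-cost path #1: 4→1→8→3→6→10→7 push 1 @ unit cost 18 (adds 18)
shortest-cost path #2: 4→1→2→7 push 2 @ unit cost 20 (adds 40)
total cost = 58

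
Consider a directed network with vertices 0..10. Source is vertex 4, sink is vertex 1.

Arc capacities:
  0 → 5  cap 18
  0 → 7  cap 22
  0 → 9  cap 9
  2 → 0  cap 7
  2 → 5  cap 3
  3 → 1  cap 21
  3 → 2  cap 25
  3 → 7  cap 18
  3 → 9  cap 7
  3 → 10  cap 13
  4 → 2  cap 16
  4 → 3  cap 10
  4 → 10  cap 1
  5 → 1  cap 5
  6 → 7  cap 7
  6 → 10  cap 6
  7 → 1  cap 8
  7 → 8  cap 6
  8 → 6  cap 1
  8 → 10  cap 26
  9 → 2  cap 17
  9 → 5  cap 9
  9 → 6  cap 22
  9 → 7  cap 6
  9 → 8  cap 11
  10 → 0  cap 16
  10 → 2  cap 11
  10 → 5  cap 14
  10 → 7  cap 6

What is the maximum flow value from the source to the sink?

augment #1: 4→3→1 bottleneck 10, total now 10
augment #2: 4→2→5→1 bottleneck 3, total now 13
augment #3: 4→10→5→1 bottleneck 1, total now 14
augment #4: 4→2→0→5→1 bottleneck 1, total now 15
augment #5: 4→2→0→7→1 bottleneck 6, total now 21

Maximum flow value: 21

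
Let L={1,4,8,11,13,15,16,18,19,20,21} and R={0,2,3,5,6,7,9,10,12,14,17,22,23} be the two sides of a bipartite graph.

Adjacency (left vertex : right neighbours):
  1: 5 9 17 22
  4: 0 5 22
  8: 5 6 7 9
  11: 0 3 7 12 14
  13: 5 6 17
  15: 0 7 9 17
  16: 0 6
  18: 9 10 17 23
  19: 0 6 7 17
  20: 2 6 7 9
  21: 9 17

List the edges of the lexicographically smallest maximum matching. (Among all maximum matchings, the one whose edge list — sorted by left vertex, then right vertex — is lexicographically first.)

|M| = 10 (so the lex-smallest maximum matching has 10 edges)
process left vertices in ascending order; for each, take the smallest-labelled available neighbour that still permits 10 edges overall, or leave it unmatched if none does
lex-smallest matching: {1-5, 4-22, 8-6, 11-3, 13-17, 15-0, 18-10, 19-7, 20-2, 21-9}

Lex-smallest maximum matching: {(1,5), (4,22), (8,6), (11,3), (13,17), (15,0), (18,10), (19,7), (20,2), (21,9)}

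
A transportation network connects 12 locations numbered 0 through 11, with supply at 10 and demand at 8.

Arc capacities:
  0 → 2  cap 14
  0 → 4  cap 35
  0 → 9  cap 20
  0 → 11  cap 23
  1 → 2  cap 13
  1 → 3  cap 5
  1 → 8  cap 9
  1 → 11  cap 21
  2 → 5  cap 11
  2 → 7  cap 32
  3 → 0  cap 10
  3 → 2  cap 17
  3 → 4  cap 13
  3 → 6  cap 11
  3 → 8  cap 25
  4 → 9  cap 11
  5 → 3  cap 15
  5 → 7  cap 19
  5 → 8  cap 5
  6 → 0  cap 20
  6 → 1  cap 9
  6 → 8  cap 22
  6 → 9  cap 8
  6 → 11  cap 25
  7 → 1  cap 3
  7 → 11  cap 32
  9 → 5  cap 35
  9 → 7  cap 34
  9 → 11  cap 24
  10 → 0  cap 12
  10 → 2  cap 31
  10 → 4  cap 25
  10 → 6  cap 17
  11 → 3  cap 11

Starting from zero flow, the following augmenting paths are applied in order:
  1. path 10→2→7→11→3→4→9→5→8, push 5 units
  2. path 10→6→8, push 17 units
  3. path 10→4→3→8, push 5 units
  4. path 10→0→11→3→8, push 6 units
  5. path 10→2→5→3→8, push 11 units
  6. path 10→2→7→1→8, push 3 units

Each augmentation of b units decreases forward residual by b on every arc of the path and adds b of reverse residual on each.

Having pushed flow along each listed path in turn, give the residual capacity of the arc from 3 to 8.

Residual capacity of (3,8): 3

after path 1 (10→2→7→11→3→4→9→5→8, push 5): res(3,8)=25
after path 2 (10→6→8, push 17): res(3,8)=25
after path 3 (10→4→3→8, push 5): res(3,8)=20
after path 4 (10→0→11→3→8, push 6): res(3,8)=14
after path 5 (10→2→5→3→8, push 11): res(3,8)=3
after path 6 (10→2→7→1→8, push 3): res(3,8)=3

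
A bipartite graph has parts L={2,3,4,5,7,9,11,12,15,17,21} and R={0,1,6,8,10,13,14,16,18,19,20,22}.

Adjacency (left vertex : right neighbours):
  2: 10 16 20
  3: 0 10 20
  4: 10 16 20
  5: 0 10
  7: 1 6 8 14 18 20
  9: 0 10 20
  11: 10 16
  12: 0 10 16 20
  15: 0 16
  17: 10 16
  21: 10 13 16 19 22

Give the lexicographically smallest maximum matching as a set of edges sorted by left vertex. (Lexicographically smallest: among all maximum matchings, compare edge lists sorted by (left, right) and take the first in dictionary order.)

Lex-smallest maximum matching: {(2,10), (3,0), (4,16), (7,1), (9,20), (21,13)}

|M| = 6 (so the lex-smallest maximum matching has 6 edges)
process left vertices in ascending order; for each, take the smallest-labelled available neighbour that still permits 6 edges overall, or leave it unmatched if none does
lex-smallest matching: {2-10, 3-0, 4-16, 7-1, 9-20, 21-13}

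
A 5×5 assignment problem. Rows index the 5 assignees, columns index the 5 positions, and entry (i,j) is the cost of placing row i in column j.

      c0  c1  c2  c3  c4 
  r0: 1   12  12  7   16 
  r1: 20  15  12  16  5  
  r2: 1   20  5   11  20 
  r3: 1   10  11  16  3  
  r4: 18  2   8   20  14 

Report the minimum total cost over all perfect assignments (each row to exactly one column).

Minimum assignment cost: 20

optimal assignment: row0→col3 (cost 7), row1→col4 (cost 5), row2→col2 (cost 5), row3→col0 (cost 1), row4→col1 (cost 2)
total = 7 + 5 + 5 + 1 + 2 = 20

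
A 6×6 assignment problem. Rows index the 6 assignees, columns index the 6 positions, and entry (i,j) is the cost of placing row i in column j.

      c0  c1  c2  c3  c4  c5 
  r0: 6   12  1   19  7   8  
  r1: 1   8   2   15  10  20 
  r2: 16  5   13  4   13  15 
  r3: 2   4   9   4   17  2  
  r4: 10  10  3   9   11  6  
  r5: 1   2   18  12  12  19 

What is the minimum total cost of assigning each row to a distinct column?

optimal assignment: row0→col4 (cost 7), row1→col0 (cost 1), row2→col3 (cost 4), row3→col5 (cost 2), row4→col2 (cost 3), row5→col1 (cost 2)
total = 7 + 1 + 4 + 2 + 3 + 2 = 19

Minimum assignment cost: 19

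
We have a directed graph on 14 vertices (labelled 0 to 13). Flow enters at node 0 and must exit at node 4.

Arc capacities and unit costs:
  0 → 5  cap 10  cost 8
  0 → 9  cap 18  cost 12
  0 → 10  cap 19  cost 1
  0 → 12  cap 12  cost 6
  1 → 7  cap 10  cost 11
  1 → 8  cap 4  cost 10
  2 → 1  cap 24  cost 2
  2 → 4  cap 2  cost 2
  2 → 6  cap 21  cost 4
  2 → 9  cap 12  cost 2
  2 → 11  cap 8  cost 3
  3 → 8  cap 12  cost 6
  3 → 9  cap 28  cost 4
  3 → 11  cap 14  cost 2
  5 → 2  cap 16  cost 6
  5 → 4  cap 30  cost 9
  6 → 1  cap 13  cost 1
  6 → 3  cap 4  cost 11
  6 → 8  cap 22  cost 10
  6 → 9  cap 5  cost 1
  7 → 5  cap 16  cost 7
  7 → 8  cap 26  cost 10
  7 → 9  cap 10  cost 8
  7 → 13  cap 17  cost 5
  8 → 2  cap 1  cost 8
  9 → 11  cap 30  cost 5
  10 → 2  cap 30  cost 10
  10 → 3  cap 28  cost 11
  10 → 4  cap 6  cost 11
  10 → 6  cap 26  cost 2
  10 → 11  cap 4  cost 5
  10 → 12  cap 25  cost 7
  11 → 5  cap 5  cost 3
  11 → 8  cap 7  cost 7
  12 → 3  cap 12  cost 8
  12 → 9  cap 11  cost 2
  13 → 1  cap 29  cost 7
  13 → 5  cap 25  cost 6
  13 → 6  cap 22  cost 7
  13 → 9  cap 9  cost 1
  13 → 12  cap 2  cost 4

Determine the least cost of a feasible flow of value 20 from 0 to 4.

shortest-cost path #1: 0→10→4 push 6 @ unit cost 12 (adds 72)
shortest-cost path #2: 0→10→2→4 push 2 @ unit cost 13 (adds 26)
shortest-cost path #3: 0→5→4 push 10 @ unit cost 17 (adds 170)
shortest-cost path #4: 0→10→11→5→4 push 2 @ unit cost 18 (adds 36)
total cost = 304

Minimum cost for 20 units: 304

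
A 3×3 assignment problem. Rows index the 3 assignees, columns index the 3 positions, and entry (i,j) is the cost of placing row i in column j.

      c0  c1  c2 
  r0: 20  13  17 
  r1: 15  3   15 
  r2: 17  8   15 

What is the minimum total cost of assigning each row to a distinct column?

optimal assignment: row0→col2 (cost 17), row1→col1 (cost 3), row2→col0 (cost 17)
total = 17 + 3 + 17 = 37

Minimum assignment cost: 37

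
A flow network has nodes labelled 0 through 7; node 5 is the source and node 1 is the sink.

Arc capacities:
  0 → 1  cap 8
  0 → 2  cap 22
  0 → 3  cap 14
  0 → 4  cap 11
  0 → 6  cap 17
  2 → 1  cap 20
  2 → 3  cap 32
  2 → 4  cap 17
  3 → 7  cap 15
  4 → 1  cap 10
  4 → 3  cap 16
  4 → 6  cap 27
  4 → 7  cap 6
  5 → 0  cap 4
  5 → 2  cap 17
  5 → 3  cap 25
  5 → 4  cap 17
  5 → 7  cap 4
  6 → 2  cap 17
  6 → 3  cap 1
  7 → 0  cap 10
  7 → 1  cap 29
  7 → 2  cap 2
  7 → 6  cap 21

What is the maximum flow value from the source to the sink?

augment #1: 5→0→1 bottleneck 4, total now 4
augment #2: 5→2→1 bottleneck 17, total now 21
augment #3: 5→4→1 bottleneck 10, total now 31
augment #4: 5→7→1 bottleneck 4, total now 35
augment #5: 5→3→7→1 bottleneck 15, total now 50
augment #6: 5→4→7→1 bottleneck 6, total now 56
augment #7: 5→4→6→2→1 bottleneck 1, total now 57

Maximum flow value: 57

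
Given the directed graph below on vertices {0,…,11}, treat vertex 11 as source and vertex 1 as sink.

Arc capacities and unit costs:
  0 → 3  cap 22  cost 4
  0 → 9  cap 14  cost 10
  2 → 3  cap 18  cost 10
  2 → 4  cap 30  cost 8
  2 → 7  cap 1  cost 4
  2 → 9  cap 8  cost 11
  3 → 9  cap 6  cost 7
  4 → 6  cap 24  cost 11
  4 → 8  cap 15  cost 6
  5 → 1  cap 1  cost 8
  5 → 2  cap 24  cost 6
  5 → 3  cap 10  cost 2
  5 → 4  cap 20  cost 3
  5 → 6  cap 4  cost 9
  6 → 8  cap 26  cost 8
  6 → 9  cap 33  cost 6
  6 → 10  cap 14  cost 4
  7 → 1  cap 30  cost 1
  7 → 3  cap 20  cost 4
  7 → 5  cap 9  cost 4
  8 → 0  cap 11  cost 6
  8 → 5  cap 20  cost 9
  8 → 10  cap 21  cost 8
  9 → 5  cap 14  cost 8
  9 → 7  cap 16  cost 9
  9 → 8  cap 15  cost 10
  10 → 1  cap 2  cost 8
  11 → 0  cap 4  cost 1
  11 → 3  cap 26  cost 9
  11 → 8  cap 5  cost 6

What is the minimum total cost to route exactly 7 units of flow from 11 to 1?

shortest-cost path #1: 11→0→9→7→1 push 4 @ unit cost 21 (adds 84)
shortest-cost path #2: 11→8→10→1 push 2 @ unit cost 22 (adds 44)
shortest-cost path #3: 11→8→5→1 push 1 @ unit cost 23 (adds 23)
total cost = 151

Minimum cost for 7 units: 151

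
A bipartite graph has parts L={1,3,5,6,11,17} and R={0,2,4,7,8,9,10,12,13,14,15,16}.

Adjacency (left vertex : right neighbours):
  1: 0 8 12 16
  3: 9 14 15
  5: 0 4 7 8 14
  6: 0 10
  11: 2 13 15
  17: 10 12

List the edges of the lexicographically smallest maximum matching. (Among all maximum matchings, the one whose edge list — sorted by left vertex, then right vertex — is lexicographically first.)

|M| = 6 (so the lex-smallest maximum matching has 6 edges)
process left vertices in ascending order; for each, take the smallest-labelled available neighbour that still permits 6 edges overall, or leave it unmatched if none does
lex-smallest matching: {1-0, 3-9, 5-4, 6-10, 11-2, 17-12}

Lex-smallest maximum matching: {(1,0), (3,9), (5,4), (6,10), (11,2), (17,12)}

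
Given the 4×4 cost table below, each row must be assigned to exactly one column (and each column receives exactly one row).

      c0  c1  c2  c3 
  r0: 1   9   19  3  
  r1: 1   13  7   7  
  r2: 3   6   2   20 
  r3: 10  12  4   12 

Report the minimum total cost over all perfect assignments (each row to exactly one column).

optimal assignment: row0→col3 (cost 3), row1→col0 (cost 1), row2→col1 (cost 6), row3→col2 (cost 4)
total = 3 + 1 + 6 + 4 = 14

Minimum assignment cost: 14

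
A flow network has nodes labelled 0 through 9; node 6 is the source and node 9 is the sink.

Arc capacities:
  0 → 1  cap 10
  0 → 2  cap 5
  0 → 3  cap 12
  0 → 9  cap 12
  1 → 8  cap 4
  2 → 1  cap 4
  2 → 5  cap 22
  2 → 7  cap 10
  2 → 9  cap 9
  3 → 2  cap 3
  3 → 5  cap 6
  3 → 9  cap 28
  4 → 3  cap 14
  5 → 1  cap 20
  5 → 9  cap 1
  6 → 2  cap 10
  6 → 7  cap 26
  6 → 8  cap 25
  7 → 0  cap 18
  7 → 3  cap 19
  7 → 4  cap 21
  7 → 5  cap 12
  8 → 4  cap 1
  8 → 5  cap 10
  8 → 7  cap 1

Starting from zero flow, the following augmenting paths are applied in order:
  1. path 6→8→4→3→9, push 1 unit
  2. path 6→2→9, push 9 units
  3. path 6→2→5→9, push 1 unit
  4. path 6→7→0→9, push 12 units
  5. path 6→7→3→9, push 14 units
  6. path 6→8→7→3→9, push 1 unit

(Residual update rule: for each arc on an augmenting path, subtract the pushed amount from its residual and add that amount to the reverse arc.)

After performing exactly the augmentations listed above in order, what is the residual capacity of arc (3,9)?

Residual capacity of (3,9): 12

after path 1 (6→8→4→3→9, push 1): res(3,9)=27
after path 2 (6→2→9, push 9): res(3,9)=27
after path 3 (6→2→5→9, push 1): res(3,9)=27
after path 4 (6→7→0→9, push 12): res(3,9)=27
after path 5 (6→7→3→9, push 14): res(3,9)=13
after path 6 (6→8→7→3→9, push 1): res(3,9)=12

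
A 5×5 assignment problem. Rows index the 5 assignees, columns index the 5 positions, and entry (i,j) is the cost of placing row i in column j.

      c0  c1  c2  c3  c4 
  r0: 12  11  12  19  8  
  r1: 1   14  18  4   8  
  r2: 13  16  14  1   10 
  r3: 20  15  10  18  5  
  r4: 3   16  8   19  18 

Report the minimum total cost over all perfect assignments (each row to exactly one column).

Minimum assignment cost: 26

optimal assignment: row0→col1 (cost 11), row1→col0 (cost 1), row2→col3 (cost 1), row3→col4 (cost 5), row4→col2 (cost 8)
total = 11 + 1 + 1 + 5 + 8 = 26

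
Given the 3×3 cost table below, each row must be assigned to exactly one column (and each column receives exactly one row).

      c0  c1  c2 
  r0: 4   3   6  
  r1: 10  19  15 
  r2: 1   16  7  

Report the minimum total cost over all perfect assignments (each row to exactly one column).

optimal assignment: row0→col1 (cost 3), row1→col2 (cost 15), row2→col0 (cost 1)
total = 3 + 15 + 1 = 19

Minimum assignment cost: 19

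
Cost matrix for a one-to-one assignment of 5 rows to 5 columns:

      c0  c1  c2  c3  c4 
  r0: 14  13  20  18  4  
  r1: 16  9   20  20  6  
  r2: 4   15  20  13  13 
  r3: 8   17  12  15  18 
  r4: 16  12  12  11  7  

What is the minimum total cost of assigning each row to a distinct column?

optimal assignment: row0→col4 (cost 4), row1→col1 (cost 9), row2→col0 (cost 4), row3→col2 (cost 12), row4→col3 (cost 11)
total = 4 + 9 + 4 + 12 + 11 = 40

Minimum assignment cost: 40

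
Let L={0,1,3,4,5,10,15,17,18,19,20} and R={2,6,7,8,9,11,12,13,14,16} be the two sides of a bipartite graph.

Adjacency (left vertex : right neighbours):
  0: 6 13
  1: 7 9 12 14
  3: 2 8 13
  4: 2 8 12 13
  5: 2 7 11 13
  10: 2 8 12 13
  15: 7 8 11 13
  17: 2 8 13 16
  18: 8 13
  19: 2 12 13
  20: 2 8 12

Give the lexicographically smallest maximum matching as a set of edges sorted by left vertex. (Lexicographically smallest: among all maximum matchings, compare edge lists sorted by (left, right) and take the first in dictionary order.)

Lex-smallest maximum matching: {(0,6), (1,9), (3,2), (4,8), (5,7), (10,12), (15,11), (17,16), (18,13)}

|M| = 9 (so the lex-smallest maximum matching has 9 edges)
process left vertices in ascending order; for each, take the smallest-labelled available neighbour that still permits 9 edges overall, or leave it unmatched if none does
lex-smallest matching: {0-6, 1-9, 3-2, 4-8, 5-7, 10-12, 15-11, 17-16, 18-13}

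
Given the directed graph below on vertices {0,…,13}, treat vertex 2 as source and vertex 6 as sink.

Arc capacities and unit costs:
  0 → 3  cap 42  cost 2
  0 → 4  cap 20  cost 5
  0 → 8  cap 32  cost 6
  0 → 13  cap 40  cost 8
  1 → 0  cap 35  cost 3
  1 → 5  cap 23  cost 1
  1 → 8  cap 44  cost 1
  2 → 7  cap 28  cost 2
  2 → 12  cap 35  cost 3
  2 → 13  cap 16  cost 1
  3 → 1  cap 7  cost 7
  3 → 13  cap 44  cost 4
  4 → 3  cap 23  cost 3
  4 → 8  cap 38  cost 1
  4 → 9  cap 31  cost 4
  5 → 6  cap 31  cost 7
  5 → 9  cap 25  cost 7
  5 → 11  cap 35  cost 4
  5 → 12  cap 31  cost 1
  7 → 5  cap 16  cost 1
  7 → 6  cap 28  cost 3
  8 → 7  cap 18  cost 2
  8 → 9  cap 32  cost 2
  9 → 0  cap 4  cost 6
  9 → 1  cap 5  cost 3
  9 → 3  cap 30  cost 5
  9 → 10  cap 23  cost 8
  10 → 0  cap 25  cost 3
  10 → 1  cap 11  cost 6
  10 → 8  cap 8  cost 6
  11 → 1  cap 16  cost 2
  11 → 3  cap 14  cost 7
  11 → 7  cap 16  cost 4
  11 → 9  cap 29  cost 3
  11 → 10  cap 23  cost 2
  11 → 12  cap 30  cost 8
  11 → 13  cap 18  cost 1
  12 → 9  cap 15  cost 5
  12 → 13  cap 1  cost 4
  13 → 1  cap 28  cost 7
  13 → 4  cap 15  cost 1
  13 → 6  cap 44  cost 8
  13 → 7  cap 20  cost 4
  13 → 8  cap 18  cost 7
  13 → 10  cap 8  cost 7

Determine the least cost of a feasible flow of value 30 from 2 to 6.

shortest-cost path #1: 2→7→6 push 28 @ unit cost 5 (adds 140)
shortest-cost path #2: 2→13→6 push 2 @ unit cost 9 (adds 18)
total cost = 158

Minimum cost for 30 units: 158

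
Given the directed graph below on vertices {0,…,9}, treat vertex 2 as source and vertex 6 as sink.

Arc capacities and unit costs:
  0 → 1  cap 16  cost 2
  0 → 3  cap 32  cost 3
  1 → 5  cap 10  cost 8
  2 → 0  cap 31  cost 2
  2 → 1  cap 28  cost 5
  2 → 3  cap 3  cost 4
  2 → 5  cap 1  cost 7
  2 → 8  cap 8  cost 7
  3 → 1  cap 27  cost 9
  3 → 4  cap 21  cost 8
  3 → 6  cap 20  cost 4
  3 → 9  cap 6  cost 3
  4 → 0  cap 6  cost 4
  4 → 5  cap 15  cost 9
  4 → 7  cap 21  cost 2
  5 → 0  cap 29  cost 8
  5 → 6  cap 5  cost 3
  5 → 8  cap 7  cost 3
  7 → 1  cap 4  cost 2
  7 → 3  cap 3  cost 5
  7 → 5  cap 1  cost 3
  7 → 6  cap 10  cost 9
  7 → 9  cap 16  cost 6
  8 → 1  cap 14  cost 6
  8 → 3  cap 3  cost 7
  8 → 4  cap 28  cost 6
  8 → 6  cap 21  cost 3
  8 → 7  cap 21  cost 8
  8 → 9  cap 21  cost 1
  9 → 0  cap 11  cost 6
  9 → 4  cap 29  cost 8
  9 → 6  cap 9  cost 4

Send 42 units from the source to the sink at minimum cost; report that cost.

Minimum cost for 42 units: 453

shortest-cost path #1: 2→3→6 push 3 @ unit cost 8 (adds 24)
shortest-cost path #2: 2→0→3→6 push 17 @ unit cost 9 (adds 153)
shortest-cost path #3: 2→5→6 push 1 @ unit cost 10 (adds 10)
shortest-cost path #4: 2→8→6 push 8 @ unit cost 10 (adds 80)
shortest-cost path #5: 2→0→3→9→6 push 6 @ unit cost 12 (adds 72)
shortest-cost path #6: 2→0→1→5→6 push 4 @ unit cost 15 (adds 60)
shortest-cost path #7: 2→0→1→5→8→6 push 3 @ unit cost 18 (adds 54)
total cost = 453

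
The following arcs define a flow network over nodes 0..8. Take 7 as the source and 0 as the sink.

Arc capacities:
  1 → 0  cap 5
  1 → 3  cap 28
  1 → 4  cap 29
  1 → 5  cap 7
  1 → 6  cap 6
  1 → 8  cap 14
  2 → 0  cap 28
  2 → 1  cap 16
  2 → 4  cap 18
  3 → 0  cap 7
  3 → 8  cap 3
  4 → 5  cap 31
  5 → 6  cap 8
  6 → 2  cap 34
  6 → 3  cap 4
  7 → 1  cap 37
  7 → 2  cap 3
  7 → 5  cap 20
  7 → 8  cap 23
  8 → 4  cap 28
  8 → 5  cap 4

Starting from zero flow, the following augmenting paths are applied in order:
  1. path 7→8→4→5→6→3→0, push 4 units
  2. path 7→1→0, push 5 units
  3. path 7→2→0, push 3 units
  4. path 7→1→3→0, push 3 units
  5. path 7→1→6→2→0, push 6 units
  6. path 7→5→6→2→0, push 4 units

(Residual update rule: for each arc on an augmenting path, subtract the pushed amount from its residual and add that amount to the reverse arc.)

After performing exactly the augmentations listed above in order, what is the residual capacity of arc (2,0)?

Residual capacity of (2,0): 15

after path 1 (7→8→4→5→6→3→0, push 4): res(2,0)=28
after path 2 (7→1→0, push 5): res(2,0)=28
after path 3 (7→2→0, push 3): res(2,0)=25
after path 4 (7→1→3→0, push 3): res(2,0)=25
after path 5 (7→1→6→2→0, push 6): res(2,0)=19
after path 6 (7→5→6→2→0, push 4): res(2,0)=15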